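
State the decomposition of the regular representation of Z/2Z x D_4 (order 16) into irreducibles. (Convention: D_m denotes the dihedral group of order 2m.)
Each irreducible V_i of dimension d_i appears with multiplicity d_i, i.e. rho_reg = (direct sum over all irreducibles V_i) d_i V_i. The irreducible dimensions for Z/2Z x D_4 are 1, 1, 1, 1, 1, 1, 1, 1, 2, 2: 8 irreducibles of dimension 1, each with multiplicity 1; 2 irreducibles of dimension 2, each with multiplicity 2. Total dimension 8*1*1 + 2*2*2 = 16 = |G|.

Explanation: General theorem: in the regular representation of a finite group G, each irreducible appears with multiplicity equal to its dimension. Check: dim(rho_reg) = sum d_i^2 = 1 + 1 + 1 + 1 + 1 + 1 + 1 + 1 + 4 + 4 = 16 = |G|.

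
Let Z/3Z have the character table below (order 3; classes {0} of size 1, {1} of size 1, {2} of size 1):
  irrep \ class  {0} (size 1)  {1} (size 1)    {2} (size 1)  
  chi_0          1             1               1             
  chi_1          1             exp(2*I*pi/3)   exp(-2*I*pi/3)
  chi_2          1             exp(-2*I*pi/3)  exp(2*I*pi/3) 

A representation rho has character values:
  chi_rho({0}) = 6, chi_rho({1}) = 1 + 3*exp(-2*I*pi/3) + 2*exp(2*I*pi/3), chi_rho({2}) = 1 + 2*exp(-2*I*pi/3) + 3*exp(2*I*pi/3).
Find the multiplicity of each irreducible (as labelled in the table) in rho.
Multiplicities: chi_0: 1, chi_1: 2, chi_2: 3.

Solution. Use <chi_rho, chi> = (1/|G|) sum_C |C| * chi_rho(C) * conj(chi(C)) with |G| = 3 for each irreducible chi in the table:
  <chi_rho, chi_0> = (1/3)[1*(6)*conj(1) + 1*(1 + 3*exp(-2*I*pi/3) + 2*exp(2*I*pi/3))*conj(1) + 1*(1 + 2*exp(-2*I*pi/3) + 3*exp(2*I*pi/3))*conj(1)]
      = (1/3)[(6) + (1 + 3*exp(-2*I*pi/3) + 2*exp(2*I*pi/3)) + (1 + 2*exp(-2*I*pi/3) + 3*exp(2*I*pi/3))] = 3/3 = 1
  <chi_rho, chi_1> = (1/3)[1*(6)*conj(1) + 1*(1 + 3*exp(-2*I*pi/3) + 2*exp(2*I*pi/3))*conj(exp(2*I*pi/3)) + 1*(1 + 2*exp(-2*I*pi/3) + 3*exp(2*I*pi/3))*conj(exp(-2*I*pi/3))]
      = (1/3)[(6) + (2 + exp(-2*I*pi/3) + 3*exp(2*I*pi/3)) + (2 + 3*exp(-2*I*pi/3) + exp(2*I*pi/3))] = 6/3 = 2
  <chi_rho, chi_2> = (1/3)[1*(6)*conj(1) + 1*(1 + 3*exp(-2*I*pi/3) + 2*exp(2*I*pi/3))*conj(exp(-2*I*pi/3)) + 1*(1 + 2*exp(-2*I*pi/3) + 3*exp(2*I*pi/3))*conj(exp(2*I*pi/3))]
      = (1/3)[(6) + (3 + 2*exp(-2*I*pi/3) + exp(2*I*pi/3)) + (3 + exp(-2*I*pi/3) + 2*exp(2*I*pi/3))] = 9/3 = 3
(Exp terms are combined using exp(i*s)*conj(exp(i*t)) = exp(i*(s-t)), and sums of them are collapsed using the identity that for every m > 1 the m distinct m-th roots of unity sum to 0, e.g. 1 + exp(2*I*pi/3) + exp(-2*I*pi/3) = 0.)
Dimension check: dim(rho) = sum (mult * dim) = 1*1 + 2*1 + 3*1 = 6 = chi_rho(e) = 6.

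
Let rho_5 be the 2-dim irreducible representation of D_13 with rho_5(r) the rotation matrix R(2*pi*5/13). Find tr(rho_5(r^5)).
chi_{rho_5}(r^5) = 2*cos(2*pi*5*5/13) = 2*cos(2*pi/13)

Solution. rho_5(r^5) is rotation by angle 2*pi*5*5/13, whose trace is 2*cos(2*pi*5*5/13) = 2*cos(2*pi/13).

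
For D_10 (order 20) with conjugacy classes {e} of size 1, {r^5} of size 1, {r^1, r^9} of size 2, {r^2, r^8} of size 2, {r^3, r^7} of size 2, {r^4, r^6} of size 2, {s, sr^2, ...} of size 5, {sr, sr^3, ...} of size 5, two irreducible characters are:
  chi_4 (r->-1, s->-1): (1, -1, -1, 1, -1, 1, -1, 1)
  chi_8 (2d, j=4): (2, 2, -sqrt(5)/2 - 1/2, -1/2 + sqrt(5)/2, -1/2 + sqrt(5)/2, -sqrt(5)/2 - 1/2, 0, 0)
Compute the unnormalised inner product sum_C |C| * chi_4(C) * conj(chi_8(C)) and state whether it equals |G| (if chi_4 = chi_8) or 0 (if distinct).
Sum = 0; so <chi_4, chi_8> = 0 (distinct irreducibles are orthogonal).

Details: Compute term by term over conjugacy classes (|C| * chi_4(C) * conj(chi_8(C))):
  1*(1)*conj(2) + 1*(-1)*conj(2) + 2*(-1)*conj(-sqrt(5)/2 - 1/2) + 2*(1)*conj(-1/2 + sqrt(5)/2) + 2*(-1)*conj(-1/2 + sqrt(5)/2) + 2*(1)*conj(-sqrt(5)/2 - 1/2) + 5*(-1)*conj(0) + 5*(1)*conj(0)
  = (2) + (-2) + (1 + sqrt(5)) + (-1 + sqrt(5)) + (1 - sqrt(5)) + (-sqrt(5) - 1) + (0) + (0)
  = 0.
Dividing by |G| = 20 gives 0/20 = 0, matching the row-orthogonality relation <chi_4, chi_8> = [chi_4 = chi_8].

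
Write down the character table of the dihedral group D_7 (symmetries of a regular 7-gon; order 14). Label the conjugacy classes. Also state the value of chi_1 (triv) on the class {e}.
Conjugacy classes: {e} of size 1, {r^1, r^6} of size 2, {r^2, r^5} of size 2, {r^3, r^4} of size 2, {s, sr, ..., sr^6} of size 7.
Character table:
  irrep \ class              {e} (size 1)  {r^1, r^6} (size 2)  {r^2, r^5} (size 2)  {r^3, r^4} (size 2)  {s, sr, ..., sr^6} (size 7)
  chi_1 (triv)               1             1                    1                    1                    1                          
  chi_2 (sign: r->1, s->-1)  1             1                    1                    1                    -1                         
  chi_3 (2d, j=1)            2             2*cos(2*pi/7)        -2*cos(3*pi/7)       -2*cos(pi/7)         0                          
  chi_4 (2d, j=2)            2             -2*cos(3*pi/7)       -2*cos(pi/7)         2*cos(2*pi/7)        0                          
  chi_5 (2d, j=3)            2             -2*cos(pi/7)         2*cos(2*pi/7)        -2*cos(3*pi/7)       0                          

Spot check: chi_1 (triv) on {e} = 1.

Working: D_7 has order 2*7 = 14 with 5 conjugacy classes, hence 5 irreducibles. Sum of squared dims 1 + 1 + 4 + 4 + 4 = 14 = |G|. Linear characters come from the abelianisation; the 2-dimensional irreps have character r^k -> 2*cos(2*pi*j*k/7), reflections -> 0.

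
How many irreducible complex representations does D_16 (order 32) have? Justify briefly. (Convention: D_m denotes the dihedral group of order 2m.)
11

Why: The number of irreducible complex representations of a finite group equals its number of conjugacy classes. D_16 has 11 conjugacy classes (n/2 + 3 for n even), so D_16 (order 32) has exactly 11 irreducible complex representations.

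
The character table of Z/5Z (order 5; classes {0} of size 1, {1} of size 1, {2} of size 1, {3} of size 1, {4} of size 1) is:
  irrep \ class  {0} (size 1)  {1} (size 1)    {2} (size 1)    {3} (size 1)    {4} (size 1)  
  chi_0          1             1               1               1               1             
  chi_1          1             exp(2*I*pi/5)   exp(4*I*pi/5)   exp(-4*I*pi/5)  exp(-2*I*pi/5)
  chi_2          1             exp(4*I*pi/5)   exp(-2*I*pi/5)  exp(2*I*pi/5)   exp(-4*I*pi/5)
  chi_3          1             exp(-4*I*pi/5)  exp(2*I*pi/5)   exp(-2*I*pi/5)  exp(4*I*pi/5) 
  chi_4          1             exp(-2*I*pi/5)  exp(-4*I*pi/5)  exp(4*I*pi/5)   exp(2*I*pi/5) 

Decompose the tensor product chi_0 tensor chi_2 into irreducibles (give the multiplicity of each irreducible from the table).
chi_0 tensor chi_2 = chi_2 (all other irreducibles have multiplicity 0).

Details: The character of a tensor product is the pointwise product (chi_0 * chi_2)(C) = chi_0(C) * chi_2(C):
  {0}: (1)*(1), {1}: (1)*(exp(4*I*pi/5)), {2}: (1)*(exp(-2*I*pi/5)), {3}: (1)*(exp(2*I*pi/5)), {4}: (1)*(exp(-4*I*pi/5))
so (chi_0 * chi_2) takes values
  {0} -> 1, {1} -> exp(4*I*pi/5), {2} -> exp(-2*I*pi/5), {3} -> exp(2*I*pi/5), {4} -> exp(-4*I*pi/5).
Now take the inner product of this character with each irreducible chi from the table, <chi_0*chi_2, chi> = (1/5) sum_C |C| (chi_0*chi_2)(C) conj(chi(C)):
  <chi_0*chi_2, chi_0> = (1/5)[1*(1)*conj(1) + 1*(exp(4*I*pi/5))*conj(1) + 1*(exp(-2*I*pi/5))*conj(1) + 1*(exp(2*I*pi/5))*conj(1) + 1*(exp(-4*I*pi/5))*conj(1)]
      = (1/5)[(1) + (exp(4*I*pi/5)) + (exp(-2*I*pi/5)) + (exp(2*I*pi/5)) + (exp(-4*I*pi/5))] = 0/5 = 0
  <chi_0*chi_2, chi_1> = (1/5)[1*(1)*conj(1) + 1*(exp(4*I*pi/5))*conj(exp(2*I*pi/5)) + 1*(exp(-2*I*pi/5))*conj(exp(4*I*pi/5)) + 1*(exp(2*I*pi/5))*conj(exp(-4*I*pi/5)) + 1*(exp(-4*I*pi/5))*conj(exp(-2*I*pi/5))]
      = (1/5)[(1) + (exp(2*I*pi/5)) + (exp(4*I*pi/5)) + (exp(-4*I*pi/5)) + (exp(-2*I*pi/5))] = 0/5 = 0
  <chi_0*chi_2, chi_2> = (1/5)[1*(1)*conj(1) + 1*(exp(4*I*pi/5))*conj(exp(4*I*pi/5)) + 1*(exp(-2*I*pi/5))*conj(exp(-2*I*pi/5)) + 1*(exp(2*I*pi/5))*conj(exp(2*I*pi/5)) + 1*(exp(-4*I*pi/5))*conj(exp(-4*I*pi/5))]
      = (1/5)[(1) + (1) + (1) + (1) + (1)] = 5/5 = 1
  <chi_0*chi_2, chi_3> = (1/5)[1*(1)*conj(1) + 1*(exp(4*I*pi/5))*conj(exp(-4*I*pi/5)) + 1*(exp(-2*I*pi/5))*conj(exp(2*I*pi/5)) + 1*(exp(2*I*pi/5))*conj(exp(-2*I*pi/5)) + 1*(exp(-4*I*pi/5))*conj(exp(4*I*pi/5))]
      = (1/5)[(1) + (exp(-2*I*pi/5)) + (exp(-4*I*pi/5)) + (exp(4*I*pi/5)) + (exp(2*I*pi/5))] = 0/5 = 0
  <chi_0*chi_2, chi_4> = (1/5)[1*(1)*conj(1) + 1*(exp(4*I*pi/5))*conj(exp(-2*I*pi/5)) + 1*(exp(-2*I*pi/5))*conj(exp(-4*I*pi/5)) + 1*(exp(2*I*pi/5))*conj(exp(4*I*pi/5)) + 1*(exp(-4*I*pi/5))*conj(exp(2*I*pi/5))]
      = (1/5)[(1) + (exp(-4*I*pi/5)) + (exp(2*I*pi/5)) + (exp(-2*I*pi/5)) + (exp(4*I*pi/5))] = 0/5 = 0
(Exp terms are combined using exp(i*s)*conj(exp(i*t)) = exp(i*(s-t)), and sums of them are collapsed using the identity that for every m > 1 the m distinct m-th roots of unity sum to 0, e.g. 1 + exp(2*I*pi/3) + exp(-2*I*pi/3) = 0.)
Hence the multiplicities are chi_2: 1. Dimension check: dim(chi_0)*dim(chi_2) = 1*1 = 1 and sum (mult * dim) = 1*1 = 1.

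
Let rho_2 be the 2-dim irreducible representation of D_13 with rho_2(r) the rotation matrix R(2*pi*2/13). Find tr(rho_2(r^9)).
chi_{rho_2}(r^9) = 2*cos(2*pi*2*9/13) = -2*cos(3*pi/13)

rho_2(r^9) is rotation by angle 2*pi*2*9/13, whose trace is 2*cos(2*pi*2*9/13) = -2*cos(3*pi/13).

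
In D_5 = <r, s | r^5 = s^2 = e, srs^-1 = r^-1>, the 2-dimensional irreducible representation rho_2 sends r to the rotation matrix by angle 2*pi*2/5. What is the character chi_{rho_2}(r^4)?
chi_{rho_2}(r^4) = 2*cos(2*pi*2*4/5) = -sqrt(5)/2 - 1/2

Justification: rho_2(r^4) is rotation by angle 2*pi*2*4/5, whose trace is 2*cos(2*pi*2*4/5) = -sqrt(5)/2 - 1/2.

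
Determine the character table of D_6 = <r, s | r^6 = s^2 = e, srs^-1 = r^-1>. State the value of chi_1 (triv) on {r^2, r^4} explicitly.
Conjugacy classes: {e} of size 1, {r^3} of size 1, {r^1, r^5} of size 2, {r^2, r^4} of size 2, {s, sr^2, ...} of size 3, {sr, sr^3, ...} of size 3.
Character table:
  irrep \ class              {e} (size 1)  {r^3} (size 1)  {r^1, r^5} (size 2)  {r^2, r^4} (size 2)  {s, sr^2, ...} (size 3)  {sr, sr^3, ...} (size 3)
  chi_1 (triv)               1             1               1                    1                    1                        1                       
  chi_2 (sign: r->1, s->-1)  1             1               1                    1                    -1                       -1                      
  chi_3 (r->-1, s->1)        1             -1              -1                   1                    1                        -1                      
  chi_4 (r->-1, s->-1)       1             -1              -1                   1                    -1                       1                       
  chi_5 (2d, j=1)            2             -2              1                    -1                   0                        0                       
  chi_6 (2d, j=2)            2             2               -1                   -1                   0                        0                       

Spot check: chi_1 (triv) on {r^2, r^4} = 1.

Explanation: D_6 has order 2*6 = 12 with 6 conjugacy classes, hence 6 irreducibles. Sum of squared dims 1 + 1 + 1 + 1 + 4 + 4 = 12 = |G|. Linear characters come from the abelianisation; the 2-dimensional irreps have character r^k -> 2*cos(2*pi*j*k/6), reflections -> 0.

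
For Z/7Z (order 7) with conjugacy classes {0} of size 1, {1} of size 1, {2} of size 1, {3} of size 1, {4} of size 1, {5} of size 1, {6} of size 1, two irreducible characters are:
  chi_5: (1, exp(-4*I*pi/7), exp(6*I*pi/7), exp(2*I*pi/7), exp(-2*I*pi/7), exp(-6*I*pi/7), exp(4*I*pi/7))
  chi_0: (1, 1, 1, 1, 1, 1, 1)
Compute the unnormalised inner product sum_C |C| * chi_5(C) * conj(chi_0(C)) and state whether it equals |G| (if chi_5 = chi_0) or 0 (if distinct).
Sum = 0; so <chi_5, chi_0> = 0 (distinct irreducibles are orthogonal).

Compute term by term over conjugacy classes (|C| * chi_5(C) * conj(chi_0(C))):
  1*(1)*conj(1) + 1*(exp(-4*I*pi/7))*conj(1) + 1*(exp(6*I*pi/7))*conj(1) + 1*(exp(2*I*pi/7))*conj(1) + 1*(exp(-2*I*pi/7))*conj(1) + 1*(exp(-6*I*pi/7))*conj(1) + 1*(exp(4*I*pi/7))*conj(1)
  = (1) + (exp(-4*I*pi/7)) + (exp(6*I*pi/7)) + (exp(2*I*pi/7)) + (exp(-2*I*pi/7)) + (exp(-6*I*pi/7)) + (exp(4*I*pi/7))
  = 0.
(Exp terms are combined using exp(i*s)*conj(exp(i*t)) = exp(i*(s-t)), and sums of them are collapsed using the identity that for every m > 1 the m distinct m-th roots of unity sum to 0, e.g. 1 + exp(2*I*pi/3) + exp(-2*I*pi/3) = 0.)
Dividing by |G| = 7 gives 0/7 = 0, matching the row-orthogonality relation <chi_5, chi_0> = [chi_5 = chi_0].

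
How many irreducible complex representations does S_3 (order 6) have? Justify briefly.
3

Working: The number of irreducible complex representations of a finite group equals its number of conjugacy classes. Conjugacy classes in S_3 correspond to cycle types, i.e. partitions of 3; there are p(3) = 3 of them, so S_3 (order 6) has exactly 3 irreducible complex representations.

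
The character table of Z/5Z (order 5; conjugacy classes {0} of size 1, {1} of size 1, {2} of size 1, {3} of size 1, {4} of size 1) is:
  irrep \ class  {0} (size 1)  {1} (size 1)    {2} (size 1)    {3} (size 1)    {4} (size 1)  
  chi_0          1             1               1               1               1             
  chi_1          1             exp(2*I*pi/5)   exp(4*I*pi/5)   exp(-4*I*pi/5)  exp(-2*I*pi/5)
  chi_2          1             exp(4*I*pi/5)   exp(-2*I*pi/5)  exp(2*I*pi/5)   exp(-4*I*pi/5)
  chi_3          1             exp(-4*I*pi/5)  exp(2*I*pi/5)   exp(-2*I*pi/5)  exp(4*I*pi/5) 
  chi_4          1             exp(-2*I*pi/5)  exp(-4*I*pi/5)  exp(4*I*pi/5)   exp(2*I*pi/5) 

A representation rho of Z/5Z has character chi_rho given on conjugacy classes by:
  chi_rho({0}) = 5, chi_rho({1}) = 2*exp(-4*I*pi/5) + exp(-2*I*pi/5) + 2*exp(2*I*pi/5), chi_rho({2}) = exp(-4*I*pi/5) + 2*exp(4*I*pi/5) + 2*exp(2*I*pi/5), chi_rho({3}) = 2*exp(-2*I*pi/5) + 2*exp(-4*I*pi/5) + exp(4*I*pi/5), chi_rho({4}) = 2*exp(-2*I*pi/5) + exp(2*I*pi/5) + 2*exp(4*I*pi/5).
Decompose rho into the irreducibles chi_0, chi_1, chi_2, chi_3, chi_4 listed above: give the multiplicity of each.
Multiplicities: chi_0: 0, chi_1: 2, chi_2: 0, chi_3: 2, chi_4: 1.

Justification: Use <chi_rho, chi> = (1/|G|) sum_C |C| * chi_rho(C) * conj(chi(C)) with |G| = 5 for each irreducible chi in the table:
  <chi_rho, chi_0> = (1/5)[1*(5)*conj(1) + 1*(2*exp(-4*I*pi/5) + exp(-2*I*pi/5) + 2*exp(2*I*pi/5))*conj(1) + 1*(exp(-4*I*pi/5) + 2*exp(4*I*pi/5) + 2*exp(2*I*pi/5))*conj(1) + 1*(2*exp(-2*I*pi/5) + 2*exp(-4*I*pi/5) + exp(4*I*pi/5))*conj(1) + 1*(2*exp(-2*I*pi/5) + exp(2*I*pi/5) + 2*exp(4*I*pi/5))*conj(1)]
      = (1/5)[(5) + (2*exp(-4*I*pi/5) + exp(-2*I*pi/5) + 2*exp(2*I*pi/5)) + (exp(-4*I*pi/5) + 2*exp(4*I*pi/5) + 2*exp(2*I*pi/5)) + (2*exp(-2*I*pi/5) + 2*exp(-4*I*pi/5) + exp(4*I*pi/5)) + (2*exp(-2*I*pi/5) + exp(2*I*pi/5) + 2*exp(4*I*pi/5))] = 0/5 = 0
  <chi_rho, chi_1> = (1/5)[1*(5)*conj(1) + 1*(2*exp(-4*I*pi/5) + exp(-2*I*pi/5) + 2*exp(2*I*pi/5))*conj(exp(2*I*pi/5)) + 1*(exp(-4*I*pi/5) + 2*exp(4*I*pi/5) + 2*exp(2*I*pi/5))*conj(exp(4*I*pi/5)) + 1*(2*exp(-2*I*pi/5) + 2*exp(-4*I*pi/5) + exp(4*I*pi/5))*conj(exp(-4*I*pi/5)) + 1*(2*exp(-2*I*pi/5) + exp(2*I*pi/5) + 2*exp(4*I*pi/5))*conj(exp(-2*I*pi/5))]
      = (1/5)[(5) + (2 + exp(-4*I*pi/5) + 2*exp(4*I*pi/5)) + (2 + 2*exp(-2*I*pi/5) + exp(2*I*pi/5)) + (2 + exp(-2*I*pi/5) + 2*exp(2*I*pi/5)) + (2 + 2*exp(-4*I*pi/5) + exp(4*I*pi/5))] = 10/5 = 2
  <chi_rho, chi_2> = (1/5)[1*(5)*conj(1) + 1*(2*exp(-4*I*pi/5) + exp(-2*I*pi/5) + 2*exp(2*I*pi/5))*conj(exp(4*I*pi/5)) + 1*(exp(-4*I*pi/5) + 2*exp(4*I*pi/5) + 2*exp(2*I*pi/5))*conj(exp(-2*I*pi/5)) + 1*(2*exp(-2*I*pi/5) + 2*exp(-4*I*pi/5) + exp(4*I*pi/5))*conj(exp(2*I*pi/5)) + 1*(2*exp(-2*I*pi/5) + exp(2*I*pi/5) + 2*exp(4*I*pi/5))*conj(exp(-4*I*pi/5))]
      = (1/5)[(5) + (2*exp(-2*I*pi/5) + exp(4*I*pi/5) + 2*exp(2*I*pi/5)) + (2*exp(-4*I*pi/5) + exp(-2*I*pi/5) + 2*exp(4*I*pi/5)) + (2*exp(-4*I*pi/5) + exp(2*I*pi/5) + 2*exp(4*I*pi/5)) + (2*exp(-2*I*pi/5) + exp(-4*I*pi/5) + 2*exp(2*I*pi/5))] = 0/5 = 0
  <chi_rho, chi_3> = (1/5)[1*(5)*conj(1) + 1*(2*exp(-4*I*pi/5) + exp(-2*I*pi/5) + 2*exp(2*I*pi/5))*conj(exp(-4*I*pi/5)) + 1*(exp(-4*I*pi/5) + 2*exp(4*I*pi/5) + 2*exp(2*I*pi/5))*conj(exp(2*I*pi/5)) + 1*(2*exp(-2*I*pi/5) + 2*exp(-4*I*pi/5) + exp(4*I*pi/5))*conj(exp(-2*I*pi/5)) + 1*(2*exp(-2*I*pi/5) + exp(2*I*pi/5) + 2*exp(4*I*pi/5))*conj(exp(4*I*pi/5))]
      = (1/5)[(5) + (2 + 2*exp(-4*I*pi/5) + exp(2*I*pi/5)) + (2 + exp(4*I*pi/5) + 2*exp(2*I*pi/5)) + (2 + 2*exp(-2*I*pi/5) + exp(-4*I*pi/5)) + (2 + exp(-2*I*pi/5) + 2*exp(4*I*pi/5))] = 10/5 = 2
  <chi_rho, chi_4> = (1/5)[1*(5)*conj(1) + 1*(2*exp(-4*I*pi/5) + exp(-2*I*pi/5) + 2*exp(2*I*pi/5))*conj(exp(-2*I*pi/5)) + 1*(exp(-4*I*pi/5) + 2*exp(4*I*pi/5) + 2*exp(2*I*pi/5))*conj(exp(-4*I*pi/5)) + 1*(2*exp(-2*I*pi/5) + 2*exp(-4*I*pi/5) + exp(4*I*pi/5))*conj(exp(4*I*pi/5)) + 1*(2*exp(-2*I*pi/5) + exp(2*I*pi/5) + 2*exp(4*I*pi/5))*conj(exp(2*I*pi/5))]
      = (1/5)[(5) + (1 + 2*exp(-2*I*pi/5) + 2*exp(4*I*pi/5)) + (1 + 2*exp(-2*I*pi/5) + 2*exp(-4*I*pi/5)) + (1 + 2*exp(4*I*pi/5) + 2*exp(2*I*pi/5)) + (1 + 2*exp(-4*I*pi/5) + 2*exp(2*I*pi/5))] = 5/5 = 1
(Exp terms are combined using exp(i*s)*conj(exp(i*t)) = exp(i*(s-t)), and sums of them are collapsed using the identity that for every m > 1 the m distinct m-th roots of unity sum to 0, e.g. 1 + exp(2*I*pi/3) + exp(-2*I*pi/3) = 0.)
Dimension check: dim(rho) = sum (mult * dim) = 0*1 + 2*1 + 0*1 + 2*1 + 1*1 = 5 = chi_rho(e) = 5.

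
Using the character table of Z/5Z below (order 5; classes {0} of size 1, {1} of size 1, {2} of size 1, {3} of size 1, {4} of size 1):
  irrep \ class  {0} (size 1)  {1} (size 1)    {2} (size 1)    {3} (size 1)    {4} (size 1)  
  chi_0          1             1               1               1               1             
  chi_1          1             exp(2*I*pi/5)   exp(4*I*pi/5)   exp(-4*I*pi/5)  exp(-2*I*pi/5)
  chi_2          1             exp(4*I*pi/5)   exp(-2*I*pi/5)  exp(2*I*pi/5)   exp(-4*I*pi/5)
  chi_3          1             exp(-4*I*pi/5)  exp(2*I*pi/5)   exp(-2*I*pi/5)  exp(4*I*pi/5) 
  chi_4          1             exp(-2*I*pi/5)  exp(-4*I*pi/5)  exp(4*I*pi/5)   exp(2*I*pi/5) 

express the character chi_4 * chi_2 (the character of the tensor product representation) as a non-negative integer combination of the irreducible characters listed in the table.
chi_4 tensor chi_2 = chi_1 (all other irreducibles have multiplicity 0).

Details: The character of a tensor product is the pointwise product (chi_4 * chi_2)(C) = chi_4(C) * chi_2(C):
  {0}: (1)*(1), {1}: (exp(-2*I*pi/5))*(exp(4*I*pi/5)), {2}: (exp(-4*I*pi/5))*(exp(-2*I*pi/5)), {3}: (exp(4*I*pi/5))*(exp(2*I*pi/5)), {4}: (exp(2*I*pi/5))*(exp(-4*I*pi/5))
so (chi_4 * chi_2) takes values
  {0} -> 1, {1} -> exp(2*I*pi/5), {2} -> exp(4*I*pi/5), {3} -> exp(-4*I*pi/5), {4} -> exp(-2*I*pi/5).
Now take the inner product of this character with each irreducible chi from the table, <chi_4*chi_2, chi> = (1/5) sum_C |C| (chi_4*chi_2)(C) conj(chi(C)):
  <chi_4*chi_2, chi_0> = (1/5)[1*(1)*conj(1) + 1*(exp(2*I*pi/5))*conj(1) + 1*(exp(4*I*pi/5))*conj(1) + 1*(exp(-4*I*pi/5))*conj(1) + 1*(exp(-2*I*pi/5))*conj(1)]
      = (1/5)[(1) + (exp(2*I*pi/5)) + (exp(4*I*pi/5)) + (exp(-4*I*pi/5)) + (exp(-2*I*pi/5))] = 0/5 = 0
  <chi_4*chi_2, chi_1> = (1/5)[1*(1)*conj(1) + 1*(exp(2*I*pi/5))*conj(exp(2*I*pi/5)) + 1*(exp(4*I*pi/5))*conj(exp(4*I*pi/5)) + 1*(exp(-4*I*pi/5))*conj(exp(-4*I*pi/5)) + 1*(exp(-2*I*pi/5))*conj(exp(-2*I*pi/5))]
      = (1/5)[(1) + (1) + (1) + (1) + (1)] = 5/5 = 1
  <chi_4*chi_2, chi_2> = (1/5)[1*(1)*conj(1) + 1*(exp(2*I*pi/5))*conj(exp(4*I*pi/5)) + 1*(exp(4*I*pi/5))*conj(exp(-2*I*pi/5)) + 1*(exp(-4*I*pi/5))*conj(exp(2*I*pi/5)) + 1*(exp(-2*I*pi/5))*conj(exp(-4*I*pi/5))]
      = (1/5)[(1) + (exp(-2*I*pi/5)) + (exp(-4*I*pi/5)) + (exp(4*I*pi/5)) + (exp(2*I*pi/5))] = 0/5 = 0
  <chi_4*chi_2, chi_3> = (1/5)[1*(1)*conj(1) + 1*(exp(2*I*pi/5))*conj(exp(-4*I*pi/5)) + 1*(exp(4*I*pi/5))*conj(exp(2*I*pi/5)) + 1*(exp(-4*I*pi/5))*conj(exp(-2*I*pi/5)) + 1*(exp(-2*I*pi/5))*conj(exp(4*I*pi/5))]
      = (1/5)[(1) + (exp(-4*I*pi/5)) + (exp(2*I*pi/5)) + (exp(-2*I*pi/5)) + (exp(4*I*pi/5))] = 0/5 = 0
  <chi_4*chi_2, chi_4> = (1/5)[1*(1)*conj(1) + 1*(exp(2*I*pi/5))*conj(exp(-2*I*pi/5)) + 1*(exp(4*I*pi/5))*conj(exp(-4*I*pi/5)) + 1*(exp(-4*I*pi/5))*conj(exp(4*I*pi/5)) + 1*(exp(-2*I*pi/5))*conj(exp(2*I*pi/5))]
      = (1/5)[(1) + (exp(4*I*pi/5)) + (exp(-2*I*pi/5)) + (exp(2*I*pi/5)) + (exp(-4*I*pi/5))] = 0/5 = 0
(Exp terms are combined using exp(i*s)*conj(exp(i*t)) = exp(i*(s-t)), and sums of them are collapsed using the identity that for every m > 1 the m distinct m-th roots of unity sum to 0, e.g. 1 + exp(2*I*pi/3) + exp(-2*I*pi/3) = 0.)
Hence the multiplicities are chi_1: 1. Dimension check: dim(chi_4)*dim(chi_2) = 1*1 = 1 and sum (mult * dim) = 1*1 = 1.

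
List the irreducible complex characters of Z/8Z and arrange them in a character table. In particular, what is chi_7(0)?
Character table of Z/8Z (irreps indexed chi_0,...,chi_7 with chi_k(m) = zeta_8^(k*m), zeta_8 = exp(2*pi*i/8)):
  irrep \ class  {0} (size 1)  {1} (size 1)    {2} (size 1)  {3} (size 1)    {4} (size 1)  {5} (size 1)    {6} (size 1)  {7} (size 1)  
  chi_0          1             1               1             1               1             1               1             1             
  chi_1          1             exp(I*pi/4)     I             exp(3*I*pi/4)   -1            exp(-3*I*pi/4)  -I            exp(-I*pi/4)  
  chi_2          1             I               -1            -I              1             I               -1            -I            
  chi_3          1             exp(3*I*pi/4)   -I            exp(I*pi/4)     -1            exp(-I*pi/4)    I             exp(-3*I*pi/4)
  chi_4          1             -1              1             -1              1             -1              1             -1            
  chi_5          1             exp(-3*I*pi/4)  I             exp(-I*pi/4)    -1            exp(I*pi/4)     -I            exp(3*I*pi/4) 
  chi_6          1             -I              -1            I               1             -I              -1            I             
  chi_7          1             exp(-I*pi/4)    -I            exp(-3*I*pi/4)  -1            exp(3*I*pi/4)   I             exp(I*pi/4)   

Spot check: chi_7(0) = zeta_8^(7*0) = zeta_8^0 = 1.

Working: Z/8Z is abelian, so all 8 irreducible complex representations are 1-dimensional. They are given by chi_k(m) = zeta_8^(k*m) for k = 0,...,7. Row orthogonality: sum_m chi_k(m) conj(chi_l(m)) = 8 * [k = l].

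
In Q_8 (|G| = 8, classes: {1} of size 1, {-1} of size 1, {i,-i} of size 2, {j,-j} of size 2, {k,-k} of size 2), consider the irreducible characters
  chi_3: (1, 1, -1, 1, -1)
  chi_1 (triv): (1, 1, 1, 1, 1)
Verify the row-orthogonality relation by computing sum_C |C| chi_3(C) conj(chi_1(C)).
Sum = 0; so <chi_3, chi_1> = 0 (distinct irreducibles are orthogonal).

Solution. Compute term by term over conjugacy classes (|C| * chi_3(C) * conj(chi_1(C))):
  1*(1)*conj(1) + 1*(1)*conj(1) + 2*(-1)*conj(1) + 2*(1)*conj(1) + 2*(-1)*conj(1)
  = (1) + (1) + (-2) + (2) + (-2)
  = 0.
Dividing by |G| = 8 gives 0/8 = 0, matching the row-orthogonality relation <chi_3, chi_1> = [chi_3 = chi_1].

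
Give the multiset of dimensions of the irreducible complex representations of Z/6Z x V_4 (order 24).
Dimensions: 1, 1, 1, 1, 1, 1, 1, 1, 1, 1, 1, 1, 1, 1, 1, 1, 1, 1, 1, 1, 1, 1, 1, 1

There are 24 irreducibles (= number of conjugacy classes). Their dimensions d_i satisfy sum d_i^2 = |G| = 24: 1 + 1 + 1 + 1 + 1 + 1 + 1 + 1 + 1 + 1 + 1 + 1 + 1 + 1 + 1 + 1 + 1 + 1 + 1 + 1 + 1 + 1 + 1 + 1 = 24. (For the product with Z/6Z: each of the 6 1-dim characters of Z/6Z tensors with each irrep of V_4, giving 6 copies of each V_4-dimension.)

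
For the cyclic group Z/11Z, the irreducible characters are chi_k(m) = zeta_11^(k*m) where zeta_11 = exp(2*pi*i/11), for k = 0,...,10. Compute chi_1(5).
chi_1(5) = zeta_11^5 = exp(10*I*pi/11)

Proof sketch: chi_1(5) = zeta_11^(1*5) = zeta_11^5. Since zeta_11^11 = 1, this equals zeta_11^5 = exp(2*pi*i*5/11) = exp(10*I*pi/11).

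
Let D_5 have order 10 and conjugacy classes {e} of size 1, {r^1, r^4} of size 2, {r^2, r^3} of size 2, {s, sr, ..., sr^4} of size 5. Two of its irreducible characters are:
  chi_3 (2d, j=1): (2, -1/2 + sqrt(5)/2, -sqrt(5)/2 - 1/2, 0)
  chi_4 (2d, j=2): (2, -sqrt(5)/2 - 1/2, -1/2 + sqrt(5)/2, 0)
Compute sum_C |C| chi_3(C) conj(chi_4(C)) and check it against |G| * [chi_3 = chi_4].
Sum = 0; so <chi_3, chi_4> = 0 (distinct irreducibles are orthogonal).

Reasoning: Compute term by term over conjugacy classes (|C| * chi_3(C) * conj(chi_4(C))):
  1*(2)*conj(2) + 2*(-1/2 + sqrt(5)/2)*conj(-sqrt(5)/2 - 1/2) + 2*(-sqrt(5)/2 - 1/2)*conj(-1/2 + sqrt(5)/2) + 5*(0)*conj(0)
  = (4) + (-2) + (-2) + (0)
  = 0.
Dividing by |G| = 10 gives 0/10 = 0, matching the row-orthogonality relation <chi_3, chi_4> = [chi_3 = chi_4].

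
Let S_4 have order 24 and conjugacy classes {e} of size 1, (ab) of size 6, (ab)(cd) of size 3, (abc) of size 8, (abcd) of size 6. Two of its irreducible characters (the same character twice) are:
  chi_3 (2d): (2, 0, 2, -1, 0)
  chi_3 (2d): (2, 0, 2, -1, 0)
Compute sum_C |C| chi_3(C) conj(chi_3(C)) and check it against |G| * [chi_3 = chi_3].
Sum = 24 = |G| = 24; so <chi_3, chi_3> = 1 (norm-1 confirms irreducibility).

Compute term by term over conjugacy classes (|C| * chi_3(C) * conj(chi_3(C))):
  1*(2)*conj(2) + 6*(0)*conj(0) + 3*(2)*conj(2) + 8*(-1)*conj(-1) + 6*(0)*conj(0)
  = (4) + (0) + (12) + (8) + (0)
  = 24.
Dividing by |G| = 24 gives 24/24 = 1, matching the row-orthogonality relation <chi_3, chi_3> = [chi_3 = chi_3].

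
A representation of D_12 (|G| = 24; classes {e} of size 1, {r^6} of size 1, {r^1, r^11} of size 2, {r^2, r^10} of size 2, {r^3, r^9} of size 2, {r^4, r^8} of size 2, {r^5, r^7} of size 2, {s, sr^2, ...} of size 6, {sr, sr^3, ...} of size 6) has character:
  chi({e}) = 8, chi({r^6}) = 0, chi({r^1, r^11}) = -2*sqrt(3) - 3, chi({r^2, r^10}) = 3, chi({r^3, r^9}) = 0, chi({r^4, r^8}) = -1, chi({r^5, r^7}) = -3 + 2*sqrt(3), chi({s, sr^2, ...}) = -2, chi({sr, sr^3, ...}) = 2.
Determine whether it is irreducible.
Not irreducible (reducible): <chi, chi> = 9 > 1.

Explanation: <chi, chi> = (1/|G|) sum_C |C| * |chi(C)|^2 = (1/24)[1*|8|^2 + 1*|0|^2 + 2*|-2*sqrt(3) - 3|^2 + 2*|3|^2 + 2*|0|^2 + 2*|-1|^2 + 2*|-3 + 2*sqrt(3)|^2 + 6*|-2|^2 + 6*|2|^2]
  = (1/24)[(64) + (0) + (24*sqrt(3) + 42) + (18) + (0) + (2) + (42 - 24*sqrt(3)) + (24) + (24)] = 216/24 = 9.
A character is irreducible iff <chi, chi> = 1, so this representation is reducible.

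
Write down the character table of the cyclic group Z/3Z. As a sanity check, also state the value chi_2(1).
Character table of Z/3Z (irreps indexed chi_0,...,chi_2 with chi_k(m) = zeta_3^(k*m), zeta_3 = exp(2*pi*i/3)):
  irrep \ class  {0} (size 1)  {1} (size 1)    {2} (size 1)  
  chi_0          1             1               1             
  chi_1          1             exp(2*I*pi/3)   exp(-2*I*pi/3)
  chi_2          1             exp(-2*I*pi/3)  exp(2*I*pi/3) 

Spot check: chi_2(1) = zeta_3^(2*1) = zeta_3^2 = exp(-2*I*pi/3).

Details: Z/3Z is abelian, so all 3 irreducible complex representations are 1-dimensional. They are given by chi_k(m) = zeta_3^(k*m) for k = 0,...,2. Row orthogonality: sum_m chi_k(m) conj(chi_l(m)) = 3 * [k = l].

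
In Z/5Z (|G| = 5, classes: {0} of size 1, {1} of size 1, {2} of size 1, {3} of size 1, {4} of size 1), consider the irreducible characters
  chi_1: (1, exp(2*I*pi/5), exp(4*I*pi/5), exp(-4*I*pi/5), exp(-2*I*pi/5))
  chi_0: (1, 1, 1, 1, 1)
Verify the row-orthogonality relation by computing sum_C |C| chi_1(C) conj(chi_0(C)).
Sum = 0; so <chi_1, chi_0> = 0 (distinct irreducibles are orthogonal).

Working: Compute term by term over conjugacy classes (|C| * chi_1(C) * conj(chi_0(C))):
  1*(1)*conj(1) + 1*(exp(2*I*pi/5))*conj(1) + 1*(exp(4*I*pi/5))*conj(1) + 1*(exp(-4*I*pi/5))*conj(1) + 1*(exp(-2*I*pi/5))*conj(1)
  = (1) + (exp(2*I*pi/5)) + (exp(4*I*pi/5)) + (exp(-4*I*pi/5)) + (exp(-2*I*pi/5))
  = 0.
(Exp terms are combined using exp(i*s)*conj(exp(i*t)) = exp(i*(s-t)), and sums of them are collapsed using the identity that for every m > 1 the m distinct m-th roots of unity sum to 0, e.g. 1 + exp(2*I*pi/3) + exp(-2*I*pi/3) = 0.)
Dividing by |G| = 5 gives 0/5 = 0, matching the row-orthogonality relation <chi_1, chi_0> = [chi_1 = chi_0].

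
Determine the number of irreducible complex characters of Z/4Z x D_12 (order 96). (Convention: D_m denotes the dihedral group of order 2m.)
36

Proof sketch: The number of irreducible complex representations of a finite group equals its number of conjugacy classes. For a direct product, #classes(G x H) = #classes(G) * #classes(H). Z/4Z has 4 classes (abelian), D_12 has 9 classes, so 4 * 9 = 36, so Z/4Z x D_12 (order 96) has exactly 36 irreducible complex representations.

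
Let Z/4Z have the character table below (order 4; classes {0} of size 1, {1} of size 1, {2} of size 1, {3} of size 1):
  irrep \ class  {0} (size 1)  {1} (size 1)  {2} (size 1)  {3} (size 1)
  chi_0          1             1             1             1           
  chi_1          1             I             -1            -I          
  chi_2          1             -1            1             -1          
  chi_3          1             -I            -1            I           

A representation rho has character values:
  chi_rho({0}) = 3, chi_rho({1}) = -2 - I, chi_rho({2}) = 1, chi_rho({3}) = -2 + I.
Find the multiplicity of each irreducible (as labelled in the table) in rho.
Multiplicities: chi_0: 0, chi_1: 0, chi_2: 2, chi_3: 1.

Details: Use <chi_rho, chi> = (1/|G|) sum_C |C| * chi_rho(C) * conj(chi(C)) with |G| = 4 for each irreducible chi in the table:
  <chi_rho, chi_0> = (1/4)[1*(3)*conj(1) + 1*(-2 - I)*conj(1) + 1*(1)*conj(1) + 1*(-2 + I)*conj(1)]
      = (1/4)[(3) + (-2 - I) + (1) + (-2 + I)] = 0/4 = 0
  <chi_rho, chi_1> = (1/4)[1*(3)*conj(1) + 1*(-2 - I)*conj(I) + 1*(1)*conj(-1) + 1*(-2 + I)*conj(-I)]
      = (1/4)[(3) + (-1 + 2*I) + (-1) + (-1 - 2*I)] = 0/4 = 0
  <chi_rho, chi_2> = (1/4)[1*(3)*conj(1) + 1*(-2 - I)*conj(-1) + 1*(1)*conj(1) + 1*(-2 + I)*conj(-1)]
      = (1/4)[(3) + (2 + I) + (1) + (2 - I)] = 8/4 = 2
  <chi_rho, chi_3> = (1/4)[1*(3)*conj(1) + 1*(-2 - I)*conj(-I) + 1*(1)*conj(-1) + 1*(-2 + I)*conj(I)]
      = (1/4)[(3) + (1 - 2*I) + (-1) + (1 + 2*I)] = 4/4 = 1
(Exp terms are combined using exp(i*s)*conj(exp(i*t)) = exp(i*(s-t)), and sums of them are collapsed using the identity that for every m > 1 the m distinct m-th roots of unity sum to 0, e.g. 1 + exp(2*I*pi/3) + exp(-2*I*pi/3) = 0.)
Dimension check: dim(rho) = sum (mult * dim) = 0*1 + 0*1 + 2*1 + 1*1 = 3 = chi_rho(e) = 3.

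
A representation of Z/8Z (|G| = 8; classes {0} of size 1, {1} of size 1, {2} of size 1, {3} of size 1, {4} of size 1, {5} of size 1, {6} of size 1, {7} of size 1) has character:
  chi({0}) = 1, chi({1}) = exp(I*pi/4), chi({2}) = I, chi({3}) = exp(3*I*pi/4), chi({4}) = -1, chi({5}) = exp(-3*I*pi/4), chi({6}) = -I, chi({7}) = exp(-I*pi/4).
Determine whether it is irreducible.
Irreducible: <chi, chi> = 1.

Explanation: <chi, chi> = (1/|G|) sum_C |C| * |chi(C)|^2 = (1/8)[1*|1|^2 + 1*|exp(I*pi/4)|^2 + 1*|I|^2 + 1*|exp(3*I*pi/4)|^2 + 1*|-1|^2 + 1*|exp(-3*I*pi/4)|^2 + 1*|-I|^2 + 1*|exp(-I*pi/4)|^2]
  = (1/8)[(1) + (1) + (1) + (1) + (1) + (1) + (1) + (1)] = 8/8 = 1.
(Exp terms are combined using exp(i*s)*conj(exp(i*t)) = exp(i*(s-t)), and sums of them are collapsed using the identity that for every m > 1 the m distinct m-th roots of unity sum to 0, e.g. 1 + exp(2*I*pi/3) + exp(-2*I*pi/3) = 0.)
A character is irreducible iff <chi, chi> = 1, so this representation is irreducible.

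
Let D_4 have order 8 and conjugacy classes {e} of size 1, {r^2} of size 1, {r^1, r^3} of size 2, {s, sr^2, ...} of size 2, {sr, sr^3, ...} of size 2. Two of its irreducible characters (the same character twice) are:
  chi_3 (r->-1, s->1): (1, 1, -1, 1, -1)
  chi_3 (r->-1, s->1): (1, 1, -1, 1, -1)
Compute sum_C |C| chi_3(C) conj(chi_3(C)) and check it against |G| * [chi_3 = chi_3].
Sum = 8 = |G| = 8; so <chi_3, chi_3> = 1 (norm-1 confirms irreducibility).

Compute term by term over conjugacy classes (|C| * chi_3(C) * conj(chi_3(C))):
  1*(1)*conj(1) + 1*(1)*conj(1) + 2*(-1)*conj(-1) + 2*(1)*conj(1) + 2*(-1)*conj(-1)
  = (1) + (1) + (2) + (2) + (2)
  = 8.
Dividing by |G| = 8 gives 8/8 = 1, matching the row-orthogonality relation <chi_3, chi_3> = [chi_3 = chi_3].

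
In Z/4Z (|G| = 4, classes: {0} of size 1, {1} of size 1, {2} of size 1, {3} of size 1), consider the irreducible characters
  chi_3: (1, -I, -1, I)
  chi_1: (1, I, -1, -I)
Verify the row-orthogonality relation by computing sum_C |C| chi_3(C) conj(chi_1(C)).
Sum = 0; so <chi_3, chi_1> = 0 (distinct irreducibles are orthogonal).

Reasoning: Compute term by term over conjugacy classes (|C| * chi_3(C) * conj(chi_1(C))):
  1*(1)*conj(1) + 1*(-I)*conj(I) + 1*(-1)*conj(-1) + 1*(I)*conj(-I)
  = (1) + (-1) + (1) + (-1)
  = 0.
(Exp terms are combined using exp(i*s)*conj(exp(i*t)) = exp(i*(s-t)), and sums of them are collapsed using the identity that for every m > 1 the m distinct m-th roots of unity sum to 0, e.g. 1 + exp(2*I*pi/3) + exp(-2*I*pi/3) = 0.)
Dividing by |G| = 4 gives 0/4 = 0, matching the row-orthogonality relation <chi_3, chi_1> = [chi_3 = chi_1].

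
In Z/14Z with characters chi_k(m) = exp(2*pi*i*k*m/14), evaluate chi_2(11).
chi_2(11) = zeta_14^22 = exp(-6*I*pi/7)

Reasoning: chi_2(11) = zeta_14^(2*11) = zeta_14^22. Since zeta_14^14 = 1, this equals zeta_14^8 = exp(2*pi*i*8/14) = exp(-6*I*pi/7).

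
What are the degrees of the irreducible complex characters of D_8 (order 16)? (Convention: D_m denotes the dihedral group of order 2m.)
Dimensions: 1, 1, 1, 1, 2, 2, 2

Details: There are 7 irreducibles (= number of conjugacy classes). Their dimensions d_i satisfy sum d_i^2 = |G| = 16: 1 + 1 + 1 + 1 + 4 + 4 + 4 = 16.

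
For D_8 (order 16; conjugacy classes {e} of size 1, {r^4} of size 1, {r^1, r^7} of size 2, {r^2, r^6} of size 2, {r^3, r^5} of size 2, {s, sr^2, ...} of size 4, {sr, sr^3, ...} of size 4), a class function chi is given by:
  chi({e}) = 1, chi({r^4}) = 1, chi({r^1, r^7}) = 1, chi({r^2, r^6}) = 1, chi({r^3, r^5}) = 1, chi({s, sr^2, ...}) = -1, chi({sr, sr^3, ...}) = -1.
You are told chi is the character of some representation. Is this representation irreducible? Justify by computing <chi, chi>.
Irreducible: <chi, chi> = 1.

Reasoning: <chi, chi> = (1/|G|) sum_C |C| * |chi(C)|^2 = (1/16)[1*|1|^2 + 1*|1|^2 + 2*|1|^2 + 2*|1|^2 + 2*|1|^2 + 4*|-1|^2 + 4*|-1|^2]
  = (1/16)[(1) + (1) + (2) + (2) + (2) + (4) + (4)] = 16/16 = 1.
A character is irreducible iff <chi, chi> = 1, so this representation is irreducible.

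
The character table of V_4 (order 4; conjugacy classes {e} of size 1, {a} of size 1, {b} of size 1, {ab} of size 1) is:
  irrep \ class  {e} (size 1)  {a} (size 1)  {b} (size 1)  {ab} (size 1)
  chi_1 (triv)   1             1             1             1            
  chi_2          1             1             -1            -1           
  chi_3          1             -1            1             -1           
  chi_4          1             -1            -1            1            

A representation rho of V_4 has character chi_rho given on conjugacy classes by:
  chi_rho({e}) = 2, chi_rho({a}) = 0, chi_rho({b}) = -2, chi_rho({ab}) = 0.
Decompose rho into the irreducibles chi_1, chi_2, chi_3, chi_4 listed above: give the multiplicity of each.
Multiplicities: chi_1: 0, chi_2: 1, chi_3: 0, chi_4: 1.

Use <chi_rho, chi> = (1/|G|) sum_C |C| * chi_rho(C) * conj(chi(C)) with |G| = 4 for each irreducible chi in the table:
  <chi_rho, chi_1> = (1/4)[1*(2)*conj(1) + 1*(0)*conj(1) + 1*(-2)*conj(1) + 1*(0)*conj(1)]
      = (1/4)[(2) + (0) + (-2) + (0)] = 0/4 = 0
  <chi_rho, chi_2> = (1/4)[1*(2)*conj(1) + 1*(0)*conj(1) + 1*(-2)*conj(-1) + 1*(0)*conj(-1)]
      = (1/4)[(2) + (0) + (2) + (0)] = 4/4 = 1
  <chi_rho, chi_3> = (1/4)[1*(2)*conj(1) + 1*(0)*conj(-1) + 1*(-2)*conj(1) + 1*(0)*conj(-1)]
      = (1/4)[(2) + (0) + (-2) + (0)] = 0/4 = 0
  <chi_rho, chi_4> = (1/4)[1*(2)*conj(1) + 1*(0)*conj(-1) + 1*(-2)*conj(-1) + 1*(0)*conj(1)]
      = (1/4)[(2) + (0) + (2) + (0)] = 4/4 = 1
Dimension check: dim(rho) = sum (mult * dim) = 0*1 + 1*1 + 0*1 + 1*1 = 2 = chi_rho(e) = 2.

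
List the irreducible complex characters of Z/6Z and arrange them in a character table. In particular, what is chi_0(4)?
Character table of Z/6Z (irreps indexed chi_0,...,chi_5 with chi_k(m) = zeta_6^(k*m), zeta_6 = exp(2*pi*i/6)):
  irrep \ class  {0} (size 1)  {1} (size 1)    {2} (size 1)    {3} (size 1)  {4} (size 1)    {5} (size 1)  
  chi_0          1             1               1               1             1               1             
  chi_1          1             exp(I*pi/3)     exp(2*I*pi/3)   -1            exp(-2*I*pi/3)  exp(-I*pi/3)  
  chi_2          1             exp(2*I*pi/3)   exp(-2*I*pi/3)  1             exp(2*I*pi/3)   exp(-2*I*pi/3)
  chi_3          1             -1              1               -1            1               -1            
  chi_4          1             exp(-2*I*pi/3)  exp(2*I*pi/3)   1             exp(-2*I*pi/3)  exp(2*I*pi/3) 
  chi_5          1             exp(-I*pi/3)    exp(-2*I*pi/3)  -1            exp(2*I*pi/3)   exp(I*pi/3)   

Spot check: chi_0(4) = zeta_6^(0*4) = zeta_6^0 = 1.

Explanation: Z/6Z is abelian, so all 6 irreducible complex representations are 1-dimensional. They are given by chi_k(m) = zeta_6^(k*m) for k = 0,...,5. Row orthogonality: sum_m chi_k(m) conj(chi_l(m)) = 6 * [k = l].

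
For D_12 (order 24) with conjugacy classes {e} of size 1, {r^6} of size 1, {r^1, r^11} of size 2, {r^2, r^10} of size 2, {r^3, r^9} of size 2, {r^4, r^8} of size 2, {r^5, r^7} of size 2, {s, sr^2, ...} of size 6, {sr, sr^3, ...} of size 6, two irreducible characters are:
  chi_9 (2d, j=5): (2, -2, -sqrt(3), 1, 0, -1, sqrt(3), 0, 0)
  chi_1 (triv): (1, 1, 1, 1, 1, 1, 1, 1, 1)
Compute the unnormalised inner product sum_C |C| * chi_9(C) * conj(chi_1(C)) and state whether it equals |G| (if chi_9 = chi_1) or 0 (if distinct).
Sum = 0; so <chi_9, chi_1> = 0 (distinct irreducibles are orthogonal).

Details: Compute term by term over conjugacy classes (|C| * chi_9(C) * conj(chi_1(C))):
  1*(2)*conj(1) + 1*(-2)*conj(1) + 2*(-sqrt(3))*conj(1) + 2*(1)*conj(1) + 2*(0)*conj(1) + 2*(-1)*conj(1) + 2*(sqrt(3))*conj(1) + 6*(0)*conj(1) + 6*(0)*conj(1)
  = (2) + (-2) + (-2*sqrt(3)) + (2) + (0) + (-2) + (2*sqrt(3)) + (0) + (0)
  = 0.
Dividing by |G| = 24 gives 0/24 = 0, matching the row-orthogonality relation <chi_9, chi_1> = [chi_9 = chi_1].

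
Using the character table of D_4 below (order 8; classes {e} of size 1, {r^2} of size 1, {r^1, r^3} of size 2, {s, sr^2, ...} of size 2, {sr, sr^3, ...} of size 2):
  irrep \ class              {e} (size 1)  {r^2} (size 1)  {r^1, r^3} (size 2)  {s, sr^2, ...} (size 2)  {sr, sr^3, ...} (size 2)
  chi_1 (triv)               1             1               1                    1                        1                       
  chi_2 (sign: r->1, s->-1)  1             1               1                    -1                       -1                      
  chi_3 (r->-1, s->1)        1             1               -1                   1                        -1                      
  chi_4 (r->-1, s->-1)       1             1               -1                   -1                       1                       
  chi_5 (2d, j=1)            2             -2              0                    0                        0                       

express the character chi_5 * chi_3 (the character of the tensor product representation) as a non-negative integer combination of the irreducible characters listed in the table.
chi_5 tensor chi_3 = chi_5 (all other irreducibles have multiplicity 0).

Derivation: The character of a tensor product is the pointwise product (chi_5 * chi_3)(C) = chi_5(C) * chi_3(C):
  {e}: (2)*(1), {r^2}: (-2)*(1), {r^1, r^3}: (0)*(-1), {s, sr^2, ...}: (0)*(1), {sr, sr^3, ...}: (0)*(-1)
so (chi_5 * chi_3) takes values
  {e} -> 2, {r^2} -> -2, {r^1, r^3} -> 0, {s, sr^2, ...} -> 0, {sr, sr^3, ...} -> 0.
Now take the inner product of this character with each irreducible chi from the table, <chi_5*chi_3, chi> = (1/8) sum_C |C| (chi_5*chi_3)(C) conj(chi(C)):
  <chi_5*chi_3, chi_1> = (1/8)[1*(2)*conj(1) + 1*(-2)*conj(1) + 2*(0)*conj(1) + 2*(0)*conj(1) + 2*(0)*conj(1)]
      = (1/8)[(2) + (-2) + (0) + (0) + (0)] = 0/8 = 0
  <chi_5*chi_3, chi_2> = (1/8)[1*(2)*conj(1) + 1*(-2)*conj(1) + 2*(0)*conj(1) + 2*(0)*conj(-1) + 2*(0)*conj(-1)]
      = (1/8)[(2) + (-2) + (0) + (0) + (0)] = 0/8 = 0
  <chi_5*chi_3, chi_3> = (1/8)[1*(2)*conj(1) + 1*(-2)*conj(1) + 2*(0)*conj(-1) + 2*(0)*conj(1) + 2*(0)*conj(-1)]
      = (1/8)[(2) + (-2) + (0) + (0) + (0)] = 0/8 = 0
  <chi_5*chi_3, chi_4> = (1/8)[1*(2)*conj(1) + 1*(-2)*conj(1) + 2*(0)*conj(-1) + 2*(0)*conj(-1) + 2*(0)*conj(1)]
      = (1/8)[(2) + (-2) + (0) + (0) + (0)] = 0/8 = 0
  <chi_5*chi_3, chi_5> = (1/8)[1*(2)*conj(2) + 1*(-2)*conj(-2) + 2*(0)*conj(0) + 2*(0)*conj(0) + 2*(0)*conj(0)]
      = (1/8)[(4) + (4) + (0) + (0) + (0)] = 8/8 = 1
Hence the multiplicities are chi_5: 1. Dimension check: dim(chi_5)*dim(chi_3) = 2*1 = 2 and sum (mult * dim) = 1*2 = 2.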